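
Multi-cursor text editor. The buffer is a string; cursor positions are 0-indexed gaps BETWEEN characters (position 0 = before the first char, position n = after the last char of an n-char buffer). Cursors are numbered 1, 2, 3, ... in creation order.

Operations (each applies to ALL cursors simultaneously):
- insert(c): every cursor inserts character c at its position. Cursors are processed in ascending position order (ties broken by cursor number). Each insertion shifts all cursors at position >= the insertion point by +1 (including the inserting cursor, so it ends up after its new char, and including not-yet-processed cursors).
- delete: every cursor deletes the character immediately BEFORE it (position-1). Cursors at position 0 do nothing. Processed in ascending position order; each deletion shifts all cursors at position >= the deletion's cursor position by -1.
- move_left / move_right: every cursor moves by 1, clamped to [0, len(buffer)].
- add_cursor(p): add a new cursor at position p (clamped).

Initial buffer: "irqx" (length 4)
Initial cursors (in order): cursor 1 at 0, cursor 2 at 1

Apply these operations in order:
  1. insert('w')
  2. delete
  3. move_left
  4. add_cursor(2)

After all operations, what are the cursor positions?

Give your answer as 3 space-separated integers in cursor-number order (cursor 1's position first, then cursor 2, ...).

Answer: 0 0 2

Derivation:
After op 1 (insert('w')): buffer="wiwrqx" (len 6), cursors c1@1 c2@3, authorship 1.2...
After op 2 (delete): buffer="irqx" (len 4), cursors c1@0 c2@1, authorship ....
After op 3 (move_left): buffer="irqx" (len 4), cursors c1@0 c2@0, authorship ....
After op 4 (add_cursor(2)): buffer="irqx" (len 4), cursors c1@0 c2@0 c3@2, authorship ....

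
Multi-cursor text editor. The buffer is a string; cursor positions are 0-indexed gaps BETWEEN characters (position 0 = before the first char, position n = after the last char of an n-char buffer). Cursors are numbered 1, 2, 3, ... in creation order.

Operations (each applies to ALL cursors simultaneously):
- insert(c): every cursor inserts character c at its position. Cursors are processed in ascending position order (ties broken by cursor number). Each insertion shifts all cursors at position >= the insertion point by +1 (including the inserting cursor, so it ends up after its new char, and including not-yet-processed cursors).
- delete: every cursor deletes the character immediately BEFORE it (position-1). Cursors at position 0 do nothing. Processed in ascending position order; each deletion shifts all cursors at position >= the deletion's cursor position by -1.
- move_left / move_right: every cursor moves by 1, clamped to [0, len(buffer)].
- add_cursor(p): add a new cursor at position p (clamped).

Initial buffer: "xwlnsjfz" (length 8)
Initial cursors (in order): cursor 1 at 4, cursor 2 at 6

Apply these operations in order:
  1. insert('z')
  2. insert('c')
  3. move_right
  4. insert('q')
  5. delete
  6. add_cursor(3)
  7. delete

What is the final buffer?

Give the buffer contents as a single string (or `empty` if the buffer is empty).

Answer: xwnzcjzcz

Derivation:
After op 1 (insert('z')): buffer="xwlnzsjzfz" (len 10), cursors c1@5 c2@8, authorship ....1..2..
After op 2 (insert('c')): buffer="xwlnzcsjzcfz" (len 12), cursors c1@6 c2@10, authorship ....11..22..
After op 3 (move_right): buffer="xwlnzcsjzcfz" (len 12), cursors c1@7 c2@11, authorship ....11..22..
After op 4 (insert('q')): buffer="xwlnzcsqjzcfqz" (len 14), cursors c1@8 c2@13, authorship ....11.1.22.2.
After op 5 (delete): buffer="xwlnzcsjzcfz" (len 12), cursors c1@7 c2@11, authorship ....11..22..
After op 6 (add_cursor(3)): buffer="xwlnzcsjzcfz" (len 12), cursors c3@3 c1@7 c2@11, authorship ....11..22..
After op 7 (delete): buffer="xwnzcjzcz" (len 9), cursors c3@2 c1@5 c2@8, authorship ...11.22.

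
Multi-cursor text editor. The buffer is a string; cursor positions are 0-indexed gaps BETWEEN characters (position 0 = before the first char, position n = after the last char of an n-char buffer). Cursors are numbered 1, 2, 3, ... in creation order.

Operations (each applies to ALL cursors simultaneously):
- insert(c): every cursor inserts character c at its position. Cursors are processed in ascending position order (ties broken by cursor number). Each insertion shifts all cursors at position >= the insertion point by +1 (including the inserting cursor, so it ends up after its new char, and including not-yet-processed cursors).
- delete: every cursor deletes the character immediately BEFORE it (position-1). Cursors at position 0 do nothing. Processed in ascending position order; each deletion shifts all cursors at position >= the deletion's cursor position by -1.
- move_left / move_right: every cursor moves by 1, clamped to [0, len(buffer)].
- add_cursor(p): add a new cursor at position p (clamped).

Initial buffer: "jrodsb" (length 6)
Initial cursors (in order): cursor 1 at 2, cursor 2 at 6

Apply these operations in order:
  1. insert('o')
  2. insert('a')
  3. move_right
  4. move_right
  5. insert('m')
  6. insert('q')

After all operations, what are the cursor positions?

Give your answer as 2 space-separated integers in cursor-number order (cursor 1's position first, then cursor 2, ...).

Answer: 8 14

Derivation:
After op 1 (insert('o')): buffer="jroodsbo" (len 8), cursors c1@3 c2@8, authorship ..1....2
After op 2 (insert('a')): buffer="jroaodsboa" (len 10), cursors c1@4 c2@10, authorship ..11....22
After op 3 (move_right): buffer="jroaodsboa" (len 10), cursors c1@5 c2@10, authorship ..11....22
After op 4 (move_right): buffer="jroaodsboa" (len 10), cursors c1@6 c2@10, authorship ..11....22
After op 5 (insert('m')): buffer="jroaodmsboam" (len 12), cursors c1@7 c2@12, authorship ..11..1..222
After op 6 (insert('q')): buffer="jroaodmqsboamq" (len 14), cursors c1@8 c2@14, authorship ..11..11..2222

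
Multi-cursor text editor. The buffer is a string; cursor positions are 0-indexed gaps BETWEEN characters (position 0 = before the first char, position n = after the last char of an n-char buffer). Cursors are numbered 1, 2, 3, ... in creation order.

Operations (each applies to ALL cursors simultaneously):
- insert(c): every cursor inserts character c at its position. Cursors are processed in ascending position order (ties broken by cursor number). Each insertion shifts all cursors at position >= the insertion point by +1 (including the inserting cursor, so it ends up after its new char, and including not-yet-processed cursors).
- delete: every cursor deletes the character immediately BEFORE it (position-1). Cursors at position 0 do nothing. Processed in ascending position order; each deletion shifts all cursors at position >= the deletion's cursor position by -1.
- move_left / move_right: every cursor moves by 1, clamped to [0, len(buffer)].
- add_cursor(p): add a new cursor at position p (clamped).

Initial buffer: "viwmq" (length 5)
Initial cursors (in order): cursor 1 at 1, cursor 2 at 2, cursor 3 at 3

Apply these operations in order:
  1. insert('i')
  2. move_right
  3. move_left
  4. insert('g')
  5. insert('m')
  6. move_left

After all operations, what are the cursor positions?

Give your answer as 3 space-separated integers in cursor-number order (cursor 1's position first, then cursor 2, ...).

Answer: 3 7 11

Derivation:
After op 1 (insert('i')): buffer="viiiwimq" (len 8), cursors c1@2 c2@4 c3@6, authorship .1.2.3..
After op 2 (move_right): buffer="viiiwimq" (len 8), cursors c1@3 c2@5 c3@7, authorship .1.2.3..
After op 3 (move_left): buffer="viiiwimq" (len 8), cursors c1@2 c2@4 c3@6, authorship .1.2.3..
After op 4 (insert('g')): buffer="vigiigwigmq" (len 11), cursors c1@3 c2@6 c3@9, authorship .11.22.33..
After op 5 (insert('m')): buffer="vigmiigmwigmmq" (len 14), cursors c1@4 c2@8 c3@12, authorship .111.222.333..
After op 6 (move_left): buffer="vigmiigmwigmmq" (len 14), cursors c1@3 c2@7 c3@11, authorship .111.222.333..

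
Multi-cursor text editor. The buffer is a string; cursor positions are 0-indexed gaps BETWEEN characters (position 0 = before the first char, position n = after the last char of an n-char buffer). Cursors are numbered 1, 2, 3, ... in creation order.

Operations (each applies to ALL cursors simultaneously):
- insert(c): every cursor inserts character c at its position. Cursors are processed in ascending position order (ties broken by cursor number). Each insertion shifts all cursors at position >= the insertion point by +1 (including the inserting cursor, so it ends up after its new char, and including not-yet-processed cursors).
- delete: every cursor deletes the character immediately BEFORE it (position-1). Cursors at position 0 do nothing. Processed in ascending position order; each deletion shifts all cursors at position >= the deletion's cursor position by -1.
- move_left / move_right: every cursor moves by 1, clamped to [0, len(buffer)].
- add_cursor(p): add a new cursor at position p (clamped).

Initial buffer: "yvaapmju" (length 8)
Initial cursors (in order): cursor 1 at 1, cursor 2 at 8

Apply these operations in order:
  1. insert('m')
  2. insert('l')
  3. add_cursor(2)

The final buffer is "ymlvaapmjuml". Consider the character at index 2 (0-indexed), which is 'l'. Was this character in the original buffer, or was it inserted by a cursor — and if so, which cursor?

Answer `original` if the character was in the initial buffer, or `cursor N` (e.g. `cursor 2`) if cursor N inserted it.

After op 1 (insert('m')): buffer="ymvaapmjum" (len 10), cursors c1@2 c2@10, authorship .1.......2
After op 2 (insert('l')): buffer="ymlvaapmjuml" (len 12), cursors c1@3 c2@12, authorship .11.......22
After op 3 (add_cursor(2)): buffer="ymlvaapmjuml" (len 12), cursors c3@2 c1@3 c2@12, authorship .11.......22
Authorship (.=original, N=cursor N): . 1 1 . . . . . . . 2 2
Index 2: author = 1

Answer: cursor 1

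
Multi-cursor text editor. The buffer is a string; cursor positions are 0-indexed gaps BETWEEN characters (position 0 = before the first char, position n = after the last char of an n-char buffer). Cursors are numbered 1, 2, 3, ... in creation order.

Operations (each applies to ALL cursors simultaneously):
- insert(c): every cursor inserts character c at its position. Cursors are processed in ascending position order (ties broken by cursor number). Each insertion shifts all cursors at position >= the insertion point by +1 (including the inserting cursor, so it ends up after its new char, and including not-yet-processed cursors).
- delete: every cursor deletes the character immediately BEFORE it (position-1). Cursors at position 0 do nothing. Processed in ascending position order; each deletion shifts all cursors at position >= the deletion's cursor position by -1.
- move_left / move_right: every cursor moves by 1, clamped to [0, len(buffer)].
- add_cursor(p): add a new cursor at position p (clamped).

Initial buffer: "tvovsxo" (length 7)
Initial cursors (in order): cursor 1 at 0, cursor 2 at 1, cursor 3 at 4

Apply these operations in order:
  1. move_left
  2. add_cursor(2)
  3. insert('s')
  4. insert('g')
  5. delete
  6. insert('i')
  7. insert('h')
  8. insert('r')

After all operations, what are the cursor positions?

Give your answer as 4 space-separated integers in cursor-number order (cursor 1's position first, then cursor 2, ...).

After op 1 (move_left): buffer="tvovsxo" (len 7), cursors c1@0 c2@0 c3@3, authorship .......
After op 2 (add_cursor(2)): buffer="tvovsxo" (len 7), cursors c1@0 c2@0 c4@2 c3@3, authorship .......
After op 3 (insert('s')): buffer="sstvsosvsxo" (len 11), cursors c1@2 c2@2 c4@5 c3@7, authorship 12..4.3....
After op 4 (insert('g')): buffer="ssggtvsgosgvsxo" (len 15), cursors c1@4 c2@4 c4@8 c3@11, authorship 1212..44.33....
After op 5 (delete): buffer="sstvsosvsxo" (len 11), cursors c1@2 c2@2 c4@5 c3@7, authorship 12..4.3....
After op 6 (insert('i')): buffer="ssiitvsiosivsxo" (len 15), cursors c1@4 c2@4 c4@8 c3@11, authorship 1212..44.33....
After op 7 (insert('h')): buffer="ssiihhtvsihosihvsxo" (len 19), cursors c1@6 c2@6 c4@11 c3@15, authorship 121212..444.333....
After op 8 (insert('r')): buffer="ssiihhrrtvsihrosihrvsxo" (len 23), cursors c1@8 c2@8 c4@14 c3@19, authorship 12121212..4444.3333....

Answer: 8 8 19 14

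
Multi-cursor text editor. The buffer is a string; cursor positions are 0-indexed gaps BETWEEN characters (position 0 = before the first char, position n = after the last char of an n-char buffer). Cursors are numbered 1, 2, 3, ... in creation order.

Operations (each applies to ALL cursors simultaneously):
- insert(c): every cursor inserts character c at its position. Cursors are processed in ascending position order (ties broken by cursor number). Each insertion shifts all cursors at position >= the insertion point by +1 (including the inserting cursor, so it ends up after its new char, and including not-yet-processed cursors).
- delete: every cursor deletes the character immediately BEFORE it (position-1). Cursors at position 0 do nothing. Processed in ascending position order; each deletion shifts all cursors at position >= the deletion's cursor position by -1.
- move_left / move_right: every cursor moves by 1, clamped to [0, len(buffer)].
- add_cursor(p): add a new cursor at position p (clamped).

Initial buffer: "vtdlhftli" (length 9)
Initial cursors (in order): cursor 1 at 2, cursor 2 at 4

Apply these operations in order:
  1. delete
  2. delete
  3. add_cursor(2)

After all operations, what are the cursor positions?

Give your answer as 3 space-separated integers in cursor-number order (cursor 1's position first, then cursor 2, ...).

Answer: 0 0 2

Derivation:
After op 1 (delete): buffer="vdhftli" (len 7), cursors c1@1 c2@2, authorship .......
After op 2 (delete): buffer="hftli" (len 5), cursors c1@0 c2@0, authorship .....
After op 3 (add_cursor(2)): buffer="hftli" (len 5), cursors c1@0 c2@0 c3@2, authorship .....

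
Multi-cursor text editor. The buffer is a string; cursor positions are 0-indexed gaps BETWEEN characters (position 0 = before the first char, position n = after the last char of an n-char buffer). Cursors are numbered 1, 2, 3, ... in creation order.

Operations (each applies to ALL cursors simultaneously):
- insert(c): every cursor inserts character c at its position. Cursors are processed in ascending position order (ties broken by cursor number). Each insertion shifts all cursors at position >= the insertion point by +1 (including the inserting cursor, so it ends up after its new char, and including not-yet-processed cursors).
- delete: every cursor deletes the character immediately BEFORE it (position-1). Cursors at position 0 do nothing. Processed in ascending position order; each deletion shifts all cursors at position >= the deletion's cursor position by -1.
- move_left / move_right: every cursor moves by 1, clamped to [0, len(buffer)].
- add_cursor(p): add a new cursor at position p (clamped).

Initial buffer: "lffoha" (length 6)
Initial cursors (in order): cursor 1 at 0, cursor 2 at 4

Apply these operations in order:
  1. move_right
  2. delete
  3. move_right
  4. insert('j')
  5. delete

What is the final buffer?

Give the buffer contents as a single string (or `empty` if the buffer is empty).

After op 1 (move_right): buffer="lffoha" (len 6), cursors c1@1 c2@5, authorship ......
After op 2 (delete): buffer="ffoa" (len 4), cursors c1@0 c2@3, authorship ....
After op 3 (move_right): buffer="ffoa" (len 4), cursors c1@1 c2@4, authorship ....
After op 4 (insert('j')): buffer="fjfoaj" (len 6), cursors c1@2 c2@6, authorship .1...2
After op 5 (delete): buffer="ffoa" (len 4), cursors c1@1 c2@4, authorship ....

Answer: ffoa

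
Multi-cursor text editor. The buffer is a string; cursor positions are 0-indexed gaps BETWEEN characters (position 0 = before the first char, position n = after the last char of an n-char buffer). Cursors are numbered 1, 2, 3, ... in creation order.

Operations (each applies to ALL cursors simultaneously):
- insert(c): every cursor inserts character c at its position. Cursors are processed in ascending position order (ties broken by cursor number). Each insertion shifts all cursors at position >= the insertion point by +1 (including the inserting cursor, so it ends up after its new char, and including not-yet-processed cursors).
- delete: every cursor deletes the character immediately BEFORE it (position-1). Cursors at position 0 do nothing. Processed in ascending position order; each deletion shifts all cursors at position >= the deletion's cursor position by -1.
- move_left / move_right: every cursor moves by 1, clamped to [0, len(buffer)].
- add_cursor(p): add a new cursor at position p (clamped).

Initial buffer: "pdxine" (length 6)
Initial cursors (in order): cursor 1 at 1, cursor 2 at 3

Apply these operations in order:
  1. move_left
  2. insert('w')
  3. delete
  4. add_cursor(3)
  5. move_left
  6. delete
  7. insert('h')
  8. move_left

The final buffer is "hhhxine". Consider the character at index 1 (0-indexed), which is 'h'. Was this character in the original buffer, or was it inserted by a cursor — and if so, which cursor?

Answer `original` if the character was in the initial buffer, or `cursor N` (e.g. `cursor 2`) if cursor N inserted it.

After op 1 (move_left): buffer="pdxine" (len 6), cursors c1@0 c2@2, authorship ......
After op 2 (insert('w')): buffer="wpdwxine" (len 8), cursors c1@1 c2@4, authorship 1..2....
After op 3 (delete): buffer="pdxine" (len 6), cursors c1@0 c2@2, authorship ......
After op 4 (add_cursor(3)): buffer="pdxine" (len 6), cursors c1@0 c2@2 c3@3, authorship ......
After op 5 (move_left): buffer="pdxine" (len 6), cursors c1@0 c2@1 c3@2, authorship ......
After op 6 (delete): buffer="xine" (len 4), cursors c1@0 c2@0 c3@0, authorship ....
After op 7 (insert('h')): buffer="hhhxine" (len 7), cursors c1@3 c2@3 c3@3, authorship 123....
After op 8 (move_left): buffer="hhhxine" (len 7), cursors c1@2 c2@2 c3@2, authorship 123....
Authorship (.=original, N=cursor N): 1 2 3 . . . .
Index 1: author = 2

Answer: cursor 2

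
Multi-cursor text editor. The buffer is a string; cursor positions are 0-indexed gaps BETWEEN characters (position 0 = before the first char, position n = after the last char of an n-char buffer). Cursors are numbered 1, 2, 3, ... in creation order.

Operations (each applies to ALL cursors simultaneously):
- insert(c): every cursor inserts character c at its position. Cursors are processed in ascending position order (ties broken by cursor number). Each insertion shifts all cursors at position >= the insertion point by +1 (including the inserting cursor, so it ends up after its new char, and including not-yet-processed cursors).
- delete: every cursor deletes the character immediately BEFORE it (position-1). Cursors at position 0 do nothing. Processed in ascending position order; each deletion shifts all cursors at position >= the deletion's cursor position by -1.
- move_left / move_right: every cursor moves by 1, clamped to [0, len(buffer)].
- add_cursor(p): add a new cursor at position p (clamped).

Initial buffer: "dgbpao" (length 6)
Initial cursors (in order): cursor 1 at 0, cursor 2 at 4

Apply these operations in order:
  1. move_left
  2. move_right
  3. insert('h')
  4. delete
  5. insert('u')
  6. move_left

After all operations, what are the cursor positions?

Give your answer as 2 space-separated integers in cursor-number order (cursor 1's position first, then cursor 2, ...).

After op 1 (move_left): buffer="dgbpao" (len 6), cursors c1@0 c2@3, authorship ......
After op 2 (move_right): buffer="dgbpao" (len 6), cursors c1@1 c2@4, authorship ......
After op 3 (insert('h')): buffer="dhgbphao" (len 8), cursors c1@2 c2@6, authorship .1...2..
After op 4 (delete): buffer="dgbpao" (len 6), cursors c1@1 c2@4, authorship ......
After op 5 (insert('u')): buffer="dugbpuao" (len 8), cursors c1@2 c2@6, authorship .1...2..
After op 6 (move_left): buffer="dugbpuao" (len 8), cursors c1@1 c2@5, authorship .1...2..

Answer: 1 5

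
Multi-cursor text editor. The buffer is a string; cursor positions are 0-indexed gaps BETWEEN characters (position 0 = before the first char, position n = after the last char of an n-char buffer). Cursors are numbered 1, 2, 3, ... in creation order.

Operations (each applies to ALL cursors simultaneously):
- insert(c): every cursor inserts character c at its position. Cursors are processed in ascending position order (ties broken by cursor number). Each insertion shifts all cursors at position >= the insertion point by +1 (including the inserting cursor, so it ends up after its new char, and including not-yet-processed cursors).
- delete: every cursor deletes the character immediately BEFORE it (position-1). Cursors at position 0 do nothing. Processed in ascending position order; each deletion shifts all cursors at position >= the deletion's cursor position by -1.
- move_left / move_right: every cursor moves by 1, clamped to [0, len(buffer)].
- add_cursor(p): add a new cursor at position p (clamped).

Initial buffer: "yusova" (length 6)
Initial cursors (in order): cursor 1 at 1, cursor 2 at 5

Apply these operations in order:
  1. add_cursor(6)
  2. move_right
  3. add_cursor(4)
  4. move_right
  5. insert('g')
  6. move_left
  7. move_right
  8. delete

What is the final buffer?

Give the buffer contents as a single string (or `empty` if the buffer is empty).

After op 1 (add_cursor(6)): buffer="yusova" (len 6), cursors c1@1 c2@5 c3@6, authorship ......
After op 2 (move_right): buffer="yusova" (len 6), cursors c1@2 c2@6 c3@6, authorship ......
After op 3 (add_cursor(4)): buffer="yusova" (len 6), cursors c1@2 c4@4 c2@6 c3@6, authorship ......
After op 4 (move_right): buffer="yusova" (len 6), cursors c1@3 c4@5 c2@6 c3@6, authorship ......
After op 5 (insert('g')): buffer="yusgovgagg" (len 10), cursors c1@4 c4@7 c2@10 c3@10, authorship ...1..4.23
After op 6 (move_left): buffer="yusgovgagg" (len 10), cursors c1@3 c4@6 c2@9 c3@9, authorship ...1..4.23
After op 7 (move_right): buffer="yusgovgagg" (len 10), cursors c1@4 c4@7 c2@10 c3@10, authorship ...1..4.23
After op 8 (delete): buffer="yusova" (len 6), cursors c1@3 c4@5 c2@6 c3@6, authorship ......

Answer: yusova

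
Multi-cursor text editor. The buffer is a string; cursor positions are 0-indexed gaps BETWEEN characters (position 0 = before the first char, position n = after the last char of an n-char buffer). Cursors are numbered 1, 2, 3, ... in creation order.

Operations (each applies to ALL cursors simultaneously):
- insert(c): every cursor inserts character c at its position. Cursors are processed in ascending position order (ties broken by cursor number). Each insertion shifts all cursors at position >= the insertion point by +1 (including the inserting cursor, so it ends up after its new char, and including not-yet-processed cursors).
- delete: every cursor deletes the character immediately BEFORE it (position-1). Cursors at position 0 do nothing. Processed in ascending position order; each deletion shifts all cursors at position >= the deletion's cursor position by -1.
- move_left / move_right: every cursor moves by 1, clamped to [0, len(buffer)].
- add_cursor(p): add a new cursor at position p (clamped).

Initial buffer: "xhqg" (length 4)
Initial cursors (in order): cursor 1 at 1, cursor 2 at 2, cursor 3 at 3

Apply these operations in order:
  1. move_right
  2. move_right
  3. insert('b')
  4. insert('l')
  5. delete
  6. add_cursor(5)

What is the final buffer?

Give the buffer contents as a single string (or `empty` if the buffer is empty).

After op 1 (move_right): buffer="xhqg" (len 4), cursors c1@2 c2@3 c3@4, authorship ....
After op 2 (move_right): buffer="xhqg" (len 4), cursors c1@3 c2@4 c3@4, authorship ....
After op 3 (insert('b')): buffer="xhqbgbb" (len 7), cursors c1@4 c2@7 c3@7, authorship ...1.23
After op 4 (insert('l')): buffer="xhqblgbbll" (len 10), cursors c1@5 c2@10 c3@10, authorship ...11.2323
After op 5 (delete): buffer="xhqbgbb" (len 7), cursors c1@4 c2@7 c3@7, authorship ...1.23
After op 6 (add_cursor(5)): buffer="xhqbgbb" (len 7), cursors c1@4 c4@5 c2@7 c3@7, authorship ...1.23

Answer: xhqbgbb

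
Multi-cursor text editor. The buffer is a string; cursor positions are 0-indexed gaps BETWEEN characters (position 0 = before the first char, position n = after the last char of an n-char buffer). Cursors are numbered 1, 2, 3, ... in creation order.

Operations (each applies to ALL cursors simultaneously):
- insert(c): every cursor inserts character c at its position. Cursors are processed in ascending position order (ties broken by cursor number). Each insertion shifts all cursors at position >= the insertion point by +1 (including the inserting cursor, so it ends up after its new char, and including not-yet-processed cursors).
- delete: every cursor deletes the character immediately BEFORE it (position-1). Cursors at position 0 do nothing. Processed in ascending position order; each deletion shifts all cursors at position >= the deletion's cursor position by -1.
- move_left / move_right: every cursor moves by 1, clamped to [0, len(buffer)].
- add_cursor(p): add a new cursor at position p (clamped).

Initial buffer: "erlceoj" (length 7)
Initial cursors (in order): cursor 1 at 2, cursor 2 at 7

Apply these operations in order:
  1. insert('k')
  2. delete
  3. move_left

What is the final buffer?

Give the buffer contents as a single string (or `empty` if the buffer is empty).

Answer: erlceoj

Derivation:
After op 1 (insert('k')): buffer="erklceojk" (len 9), cursors c1@3 c2@9, authorship ..1.....2
After op 2 (delete): buffer="erlceoj" (len 7), cursors c1@2 c2@7, authorship .......
After op 3 (move_left): buffer="erlceoj" (len 7), cursors c1@1 c2@6, authorship .......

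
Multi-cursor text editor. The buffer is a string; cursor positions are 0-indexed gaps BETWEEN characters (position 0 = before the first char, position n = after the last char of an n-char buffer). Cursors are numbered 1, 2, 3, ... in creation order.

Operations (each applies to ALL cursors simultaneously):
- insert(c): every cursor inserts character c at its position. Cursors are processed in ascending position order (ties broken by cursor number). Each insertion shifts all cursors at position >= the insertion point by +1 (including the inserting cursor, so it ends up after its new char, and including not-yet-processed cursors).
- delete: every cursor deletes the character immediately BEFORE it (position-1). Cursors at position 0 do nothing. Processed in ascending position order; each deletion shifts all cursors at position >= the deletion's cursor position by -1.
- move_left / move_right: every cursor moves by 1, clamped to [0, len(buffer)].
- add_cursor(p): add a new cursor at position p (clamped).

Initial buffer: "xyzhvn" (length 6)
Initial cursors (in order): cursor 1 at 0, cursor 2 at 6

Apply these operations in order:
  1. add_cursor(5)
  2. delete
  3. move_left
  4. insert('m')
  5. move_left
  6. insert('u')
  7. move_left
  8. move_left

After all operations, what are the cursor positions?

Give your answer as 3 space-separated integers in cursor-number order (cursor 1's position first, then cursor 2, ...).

Answer: 0 6 6

Derivation:
After op 1 (add_cursor(5)): buffer="xyzhvn" (len 6), cursors c1@0 c3@5 c2@6, authorship ......
After op 2 (delete): buffer="xyzh" (len 4), cursors c1@0 c2@4 c3@4, authorship ....
After op 3 (move_left): buffer="xyzh" (len 4), cursors c1@0 c2@3 c3@3, authorship ....
After op 4 (insert('m')): buffer="mxyzmmh" (len 7), cursors c1@1 c2@6 c3@6, authorship 1...23.
After op 5 (move_left): buffer="mxyzmmh" (len 7), cursors c1@0 c2@5 c3@5, authorship 1...23.
After op 6 (insert('u')): buffer="umxyzmuumh" (len 10), cursors c1@1 c2@8 c3@8, authorship 11...2233.
After op 7 (move_left): buffer="umxyzmuumh" (len 10), cursors c1@0 c2@7 c3@7, authorship 11...2233.
After op 8 (move_left): buffer="umxyzmuumh" (len 10), cursors c1@0 c2@6 c3@6, authorship 11...2233.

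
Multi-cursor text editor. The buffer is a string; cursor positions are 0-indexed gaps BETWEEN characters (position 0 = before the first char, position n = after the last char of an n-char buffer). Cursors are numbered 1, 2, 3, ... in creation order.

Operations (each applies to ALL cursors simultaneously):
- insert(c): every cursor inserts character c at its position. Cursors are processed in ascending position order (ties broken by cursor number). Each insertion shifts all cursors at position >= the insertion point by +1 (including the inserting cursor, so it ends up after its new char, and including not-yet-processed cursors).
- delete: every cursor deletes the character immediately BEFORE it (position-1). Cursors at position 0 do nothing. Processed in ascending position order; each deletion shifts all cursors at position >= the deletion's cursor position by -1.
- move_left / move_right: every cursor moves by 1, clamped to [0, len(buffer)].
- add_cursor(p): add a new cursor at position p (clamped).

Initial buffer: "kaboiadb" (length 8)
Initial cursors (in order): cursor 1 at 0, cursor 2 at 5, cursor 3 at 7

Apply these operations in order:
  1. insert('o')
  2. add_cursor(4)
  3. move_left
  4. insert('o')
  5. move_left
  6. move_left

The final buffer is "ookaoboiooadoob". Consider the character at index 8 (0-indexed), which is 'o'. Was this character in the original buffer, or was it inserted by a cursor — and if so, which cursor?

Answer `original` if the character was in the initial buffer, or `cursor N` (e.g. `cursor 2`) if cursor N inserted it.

Answer: cursor 2

Derivation:
After op 1 (insert('o')): buffer="okaboioadob" (len 11), cursors c1@1 c2@7 c3@10, authorship 1.....2..3.
After op 2 (add_cursor(4)): buffer="okaboioadob" (len 11), cursors c1@1 c4@4 c2@7 c3@10, authorship 1.....2..3.
After op 3 (move_left): buffer="okaboioadob" (len 11), cursors c1@0 c4@3 c2@6 c3@9, authorship 1.....2..3.
After op 4 (insert('o')): buffer="ookaoboiooadoob" (len 15), cursors c1@1 c4@5 c2@9 c3@13, authorship 11..4...22..33.
After op 5 (move_left): buffer="ookaoboiooadoob" (len 15), cursors c1@0 c4@4 c2@8 c3@12, authorship 11..4...22..33.
After op 6 (move_left): buffer="ookaoboiooadoob" (len 15), cursors c1@0 c4@3 c2@7 c3@11, authorship 11..4...22..33.
Authorship (.=original, N=cursor N): 1 1 . . 4 . . . 2 2 . . 3 3 .
Index 8: author = 2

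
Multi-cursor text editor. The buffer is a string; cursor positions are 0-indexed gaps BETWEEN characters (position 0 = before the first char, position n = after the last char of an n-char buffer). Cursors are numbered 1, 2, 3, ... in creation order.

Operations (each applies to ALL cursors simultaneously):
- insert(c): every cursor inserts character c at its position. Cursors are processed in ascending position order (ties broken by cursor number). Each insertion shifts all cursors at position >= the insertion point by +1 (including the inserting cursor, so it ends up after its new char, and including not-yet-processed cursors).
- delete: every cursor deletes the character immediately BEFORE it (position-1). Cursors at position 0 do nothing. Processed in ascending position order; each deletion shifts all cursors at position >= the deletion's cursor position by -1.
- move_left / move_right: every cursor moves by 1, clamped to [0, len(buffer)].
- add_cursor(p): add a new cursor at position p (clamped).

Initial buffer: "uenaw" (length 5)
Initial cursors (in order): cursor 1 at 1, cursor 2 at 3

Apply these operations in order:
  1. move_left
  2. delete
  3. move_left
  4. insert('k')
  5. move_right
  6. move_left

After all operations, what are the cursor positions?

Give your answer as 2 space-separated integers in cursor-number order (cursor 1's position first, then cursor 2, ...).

After op 1 (move_left): buffer="uenaw" (len 5), cursors c1@0 c2@2, authorship .....
After op 2 (delete): buffer="unaw" (len 4), cursors c1@0 c2@1, authorship ....
After op 3 (move_left): buffer="unaw" (len 4), cursors c1@0 c2@0, authorship ....
After op 4 (insert('k')): buffer="kkunaw" (len 6), cursors c1@2 c2@2, authorship 12....
After op 5 (move_right): buffer="kkunaw" (len 6), cursors c1@3 c2@3, authorship 12....
After op 6 (move_left): buffer="kkunaw" (len 6), cursors c1@2 c2@2, authorship 12....

Answer: 2 2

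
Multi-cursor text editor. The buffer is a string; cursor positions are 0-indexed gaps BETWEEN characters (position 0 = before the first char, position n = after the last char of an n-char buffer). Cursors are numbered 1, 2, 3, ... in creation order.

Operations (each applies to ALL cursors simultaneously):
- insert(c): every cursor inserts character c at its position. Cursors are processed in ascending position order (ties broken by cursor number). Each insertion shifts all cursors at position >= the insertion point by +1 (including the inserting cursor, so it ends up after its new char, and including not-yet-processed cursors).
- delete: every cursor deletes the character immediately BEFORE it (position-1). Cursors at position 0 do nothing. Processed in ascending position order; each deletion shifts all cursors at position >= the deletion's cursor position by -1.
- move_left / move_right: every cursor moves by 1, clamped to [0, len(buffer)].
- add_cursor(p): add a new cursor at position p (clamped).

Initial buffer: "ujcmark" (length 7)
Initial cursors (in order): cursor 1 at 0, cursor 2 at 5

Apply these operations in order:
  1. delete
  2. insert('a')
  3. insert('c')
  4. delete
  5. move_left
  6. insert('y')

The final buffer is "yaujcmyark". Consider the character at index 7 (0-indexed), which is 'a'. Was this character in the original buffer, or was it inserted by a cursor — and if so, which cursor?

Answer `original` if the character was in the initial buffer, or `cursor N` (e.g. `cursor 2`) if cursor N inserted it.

Answer: cursor 2

Derivation:
After op 1 (delete): buffer="ujcmrk" (len 6), cursors c1@0 c2@4, authorship ......
After op 2 (insert('a')): buffer="aujcmark" (len 8), cursors c1@1 c2@6, authorship 1....2..
After op 3 (insert('c')): buffer="acujcmacrk" (len 10), cursors c1@2 c2@8, authorship 11....22..
After op 4 (delete): buffer="aujcmark" (len 8), cursors c1@1 c2@6, authorship 1....2..
After op 5 (move_left): buffer="aujcmark" (len 8), cursors c1@0 c2@5, authorship 1....2..
After op 6 (insert('y')): buffer="yaujcmyark" (len 10), cursors c1@1 c2@7, authorship 11....22..
Authorship (.=original, N=cursor N): 1 1 . . . . 2 2 . .
Index 7: author = 2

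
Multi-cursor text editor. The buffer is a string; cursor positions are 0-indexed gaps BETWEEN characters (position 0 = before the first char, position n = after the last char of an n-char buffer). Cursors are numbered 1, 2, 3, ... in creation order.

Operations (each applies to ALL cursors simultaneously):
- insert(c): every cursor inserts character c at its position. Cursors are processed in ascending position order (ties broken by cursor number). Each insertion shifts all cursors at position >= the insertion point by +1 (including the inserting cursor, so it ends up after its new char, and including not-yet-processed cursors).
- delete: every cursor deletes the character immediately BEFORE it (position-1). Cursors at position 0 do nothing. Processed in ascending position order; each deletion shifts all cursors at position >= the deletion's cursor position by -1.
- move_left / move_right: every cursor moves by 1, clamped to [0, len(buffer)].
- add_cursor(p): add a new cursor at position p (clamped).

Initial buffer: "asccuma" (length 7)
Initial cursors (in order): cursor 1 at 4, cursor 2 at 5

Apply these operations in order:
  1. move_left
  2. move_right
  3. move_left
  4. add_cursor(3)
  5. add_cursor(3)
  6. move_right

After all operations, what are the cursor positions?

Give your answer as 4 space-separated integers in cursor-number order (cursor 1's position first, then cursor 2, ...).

Answer: 4 5 4 4

Derivation:
After op 1 (move_left): buffer="asccuma" (len 7), cursors c1@3 c2@4, authorship .......
After op 2 (move_right): buffer="asccuma" (len 7), cursors c1@4 c2@5, authorship .......
After op 3 (move_left): buffer="asccuma" (len 7), cursors c1@3 c2@4, authorship .......
After op 4 (add_cursor(3)): buffer="asccuma" (len 7), cursors c1@3 c3@3 c2@4, authorship .......
After op 5 (add_cursor(3)): buffer="asccuma" (len 7), cursors c1@3 c3@3 c4@3 c2@4, authorship .......
After op 6 (move_right): buffer="asccuma" (len 7), cursors c1@4 c3@4 c4@4 c2@5, authorship .......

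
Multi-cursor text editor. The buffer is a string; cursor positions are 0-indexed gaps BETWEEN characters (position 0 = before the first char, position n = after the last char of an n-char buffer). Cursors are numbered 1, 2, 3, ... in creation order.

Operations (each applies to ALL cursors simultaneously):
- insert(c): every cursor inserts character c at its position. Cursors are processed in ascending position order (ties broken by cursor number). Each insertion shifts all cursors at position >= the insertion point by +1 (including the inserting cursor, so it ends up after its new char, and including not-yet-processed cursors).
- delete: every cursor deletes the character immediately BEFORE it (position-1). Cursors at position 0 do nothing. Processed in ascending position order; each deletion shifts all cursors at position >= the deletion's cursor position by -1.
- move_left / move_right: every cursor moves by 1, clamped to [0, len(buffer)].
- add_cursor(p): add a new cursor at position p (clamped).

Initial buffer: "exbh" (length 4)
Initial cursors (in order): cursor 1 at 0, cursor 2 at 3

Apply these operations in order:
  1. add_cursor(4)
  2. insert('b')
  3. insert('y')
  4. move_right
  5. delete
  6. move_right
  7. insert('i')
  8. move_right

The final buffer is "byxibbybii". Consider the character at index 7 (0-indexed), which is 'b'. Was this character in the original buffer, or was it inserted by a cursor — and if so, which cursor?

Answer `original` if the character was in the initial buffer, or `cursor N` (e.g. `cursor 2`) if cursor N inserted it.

After op 1 (add_cursor(4)): buffer="exbh" (len 4), cursors c1@0 c2@3 c3@4, authorship ....
After op 2 (insert('b')): buffer="bexbbhb" (len 7), cursors c1@1 c2@5 c3@7, authorship 1...2.3
After op 3 (insert('y')): buffer="byexbbyhby" (len 10), cursors c1@2 c2@7 c3@10, authorship 11...22.33
After op 4 (move_right): buffer="byexbbyhby" (len 10), cursors c1@3 c2@8 c3@10, authorship 11...22.33
After op 5 (delete): buffer="byxbbyb" (len 7), cursors c1@2 c2@6 c3@7, authorship 11..223
After op 6 (move_right): buffer="byxbbyb" (len 7), cursors c1@3 c2@7 c3@7, authorship 11..223
After op 7 (insert('i')): buffer="byxibbybii" (len 10), cursors c1@4 c2@10 c3@10, authorship 11.1.22323
After op 8 (move_right): buffer="byxibbybii" (len 10), cursors c1@5 c2@10 c3@10, authorship 11.1.22323
Authorship (.=original, N=cursor N): 1 1 . 1 . 2 2 3 2 3
Index 7: author = 3

Answer: cursor 3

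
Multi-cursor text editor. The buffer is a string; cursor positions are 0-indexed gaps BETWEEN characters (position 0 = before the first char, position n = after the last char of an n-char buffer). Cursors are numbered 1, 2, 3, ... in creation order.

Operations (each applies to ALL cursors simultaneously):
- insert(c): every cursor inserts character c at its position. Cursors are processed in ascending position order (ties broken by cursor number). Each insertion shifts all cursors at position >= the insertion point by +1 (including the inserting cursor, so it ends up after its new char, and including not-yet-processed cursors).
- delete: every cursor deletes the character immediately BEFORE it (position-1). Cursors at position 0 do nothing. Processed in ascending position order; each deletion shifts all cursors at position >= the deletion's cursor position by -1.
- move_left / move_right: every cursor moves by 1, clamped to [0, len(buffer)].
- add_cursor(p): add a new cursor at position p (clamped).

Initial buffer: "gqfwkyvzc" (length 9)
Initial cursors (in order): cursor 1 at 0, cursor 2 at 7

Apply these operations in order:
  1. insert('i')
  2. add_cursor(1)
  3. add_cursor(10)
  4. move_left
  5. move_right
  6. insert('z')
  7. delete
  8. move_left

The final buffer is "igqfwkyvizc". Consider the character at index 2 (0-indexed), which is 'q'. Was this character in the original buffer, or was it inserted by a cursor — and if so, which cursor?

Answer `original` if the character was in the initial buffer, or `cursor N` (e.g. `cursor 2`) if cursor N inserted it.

Answer: original

Derivation:
After op 1 (insert('i')): buffer="igqfwkyvizc" (len 11), cursors c1@1 c2@9, authorship 1.......2..
After op 2 (add_cursor(1)): buffer="igqfwkyvizc" (len 11), cursors c1@1 c3@1 c2@9, authorship 1.......2..
After op 3 (add_cursor(10)): buffer="igqfwkyvizc" (len 11), cursors c1@1 c3@1 c2@9 c4@10, authorship 1.......2..
After op 4 (move_left): buffer="igqfwkyvizc" (len 11), cursors c1@0 c3@0 c2@8 c4@9, authorship 1.......2..
After op 5 (move_right): buffer="igqfwkyvizc" (len 11), cursors c1@1 c3@1 c2@9 c4@10, authorship 1.......2..
After op 6 (insert('z')): buffer="izzgqfwkyvizzzc" (len 15), cursors c1@3 c3@3 c2@12 c4@14, authorship 113.......22.4.
After op 7 (delete): buffer="igqfwkyvizc" (len 11), cursors c1@1 c3@1 c2@9 c4@10, authorship 1.......2..
After op 8 (move_left): buffer="igqfwkyvizc" (len 11), cursors c1@0 c3@0 c2@8 c4@9, authorship 1.......2..
Authorship (.=original, N=cursor N): 1 . . . . . . . 2 . .
Index 2: author = original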